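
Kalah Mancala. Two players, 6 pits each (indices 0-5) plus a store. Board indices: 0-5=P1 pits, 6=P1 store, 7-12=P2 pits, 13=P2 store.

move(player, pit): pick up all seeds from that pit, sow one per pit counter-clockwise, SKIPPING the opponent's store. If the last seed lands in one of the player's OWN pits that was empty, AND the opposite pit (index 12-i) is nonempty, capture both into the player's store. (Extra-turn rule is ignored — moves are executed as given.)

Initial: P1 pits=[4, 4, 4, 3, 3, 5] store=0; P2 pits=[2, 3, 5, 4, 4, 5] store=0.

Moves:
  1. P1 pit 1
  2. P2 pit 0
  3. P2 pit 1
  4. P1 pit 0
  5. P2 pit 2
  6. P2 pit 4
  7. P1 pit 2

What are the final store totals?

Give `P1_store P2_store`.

Move 1: P1 pit1 -> P1=[4,0,5,4,4,6](0) P2=[2,3,5,4,4,5](0)
Move 2: P2 pit0 -> P1=[4,0,5,4,4,6](0) P2=[0,4,6,4,4,5](0)
Move 3: P2 pit1 -> P1=[4,0,5,4,4,6](0) P2=[0,0,7,5,5,6](0)
Move 4: P1 pit0 -> P1=[0,1,6,5,5,6](0) P2=[0,0,7,5,5,6](0)
Move 5: P2 pit2 -> P1=[1,2,7,5,5,6](0) P2=[0,0,0,6,6,7](1)
Move 6: P2 pit4 -> P1=[2,3,8,6,5,6](0) P2=[0,0,0,6,0,8](2)
Move 7: P1 pit2 -> P1=[2,3,0,7,6,7](1) P2=[1,1,1,7,0,8](2)

Answer: 1 2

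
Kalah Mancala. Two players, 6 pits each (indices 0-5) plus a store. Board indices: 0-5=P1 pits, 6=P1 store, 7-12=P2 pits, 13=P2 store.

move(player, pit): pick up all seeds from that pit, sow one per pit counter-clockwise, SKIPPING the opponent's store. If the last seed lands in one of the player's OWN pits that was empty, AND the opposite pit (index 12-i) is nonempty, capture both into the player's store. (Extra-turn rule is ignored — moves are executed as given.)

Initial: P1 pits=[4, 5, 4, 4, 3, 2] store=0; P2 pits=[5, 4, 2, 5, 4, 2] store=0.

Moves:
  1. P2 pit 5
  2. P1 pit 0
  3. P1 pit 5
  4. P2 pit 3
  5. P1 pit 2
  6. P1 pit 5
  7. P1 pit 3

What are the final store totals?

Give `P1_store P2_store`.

Move 1: P2 pit5 -> P1=[5,5,4,4,3,2](0) P2=[5,4,2,5,4,0](1)
Move 2: P1 pit0 -> P1=[0,6,5,5,4,3](0) P2=[5,4,2,5,4,0](1)
Move 3: P1 pit5 -> P1=[0,6,5,5,4,0](1) P2=[6,5,2,5,4,0](1)
Move 4: P2 pit3 -> P1=[1,7,5,5,4,0](1) P2=[6,5,2,0,5,1](2)
Move 5: P1 pit2 -> P1=[1,7,0,6,5,1](2) P2=[7,5,2,0,5,1](2)
Move 6: P1 pit5 -> P1=[1,7,0,6,5,0](3) P2=[7,5,2,0,5,1](2)
Move 7: P1 pit3 -> P1=[1,7,0,0,6,1](4) P2=[8,6,3,0,5,1](2)

Answer: 4 2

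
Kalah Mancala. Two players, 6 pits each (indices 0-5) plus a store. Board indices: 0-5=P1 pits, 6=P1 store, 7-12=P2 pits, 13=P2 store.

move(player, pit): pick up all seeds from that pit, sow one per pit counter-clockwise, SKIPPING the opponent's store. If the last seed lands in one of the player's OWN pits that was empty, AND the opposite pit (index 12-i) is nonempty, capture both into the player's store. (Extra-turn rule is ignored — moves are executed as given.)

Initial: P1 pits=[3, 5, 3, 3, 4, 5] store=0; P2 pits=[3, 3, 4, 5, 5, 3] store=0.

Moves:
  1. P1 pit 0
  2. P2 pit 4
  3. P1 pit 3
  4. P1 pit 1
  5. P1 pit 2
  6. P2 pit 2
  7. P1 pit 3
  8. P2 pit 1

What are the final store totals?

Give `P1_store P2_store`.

Answer: 3 3

Derivation:
Move 1: P1 pit0 -> P1=[0,6,4,4,4,5](0) P2=[3,3,4,5,5,3](0)
Move 2: P2 pit4 -> P1=[1,7,5,4,4,5](0) P2=[3,3,4,5,0,4](1)
Move 3: P1 pit3 -> P1=[1,7,5,0,5,6](1) P2=[4,3,4,5,0,4](1)
Move 4: P1 pit1 -> P1=[1,0,6,1,6,7](2) P2=[5,4,4,5,0,4](1)
Move 5: P1 pit2 -> P1=[1,0,0,2,7,8](3) P2=[6,5,4,5,0,4](1)
Move 6: P2 pit2 -> P1=[1,0,0,2,7,8](3) P2=[6,5,0,6,1,5](2)
Move 7: P1 pit3 -> P1=[1,0,0,0,8,9](3) P2=[6,5,0,6,1,5](2)
Move 8: P2 pit1 -> P1=[1,0,0,0,8,9](3) P2=[6,0,1,7,2,6](3)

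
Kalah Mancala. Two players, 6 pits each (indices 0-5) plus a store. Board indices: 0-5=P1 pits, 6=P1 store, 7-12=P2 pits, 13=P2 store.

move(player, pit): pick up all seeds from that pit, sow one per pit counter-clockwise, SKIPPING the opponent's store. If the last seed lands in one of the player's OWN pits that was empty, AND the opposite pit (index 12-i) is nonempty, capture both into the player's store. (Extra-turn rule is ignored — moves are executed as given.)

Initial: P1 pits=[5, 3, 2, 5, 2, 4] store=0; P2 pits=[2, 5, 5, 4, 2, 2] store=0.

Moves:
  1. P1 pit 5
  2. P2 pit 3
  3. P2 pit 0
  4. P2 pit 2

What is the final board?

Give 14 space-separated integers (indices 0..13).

Answer: 7 4 1 5 2 0 1 0 7 0 1 4 4 5

Derivation:
Move 1: P1 pit5 -> P1=[5,3,2,5,2,0](1) P2=[3,6,6,4,2,2](0)
Move 2: P2 pit3 -> P1=[6,3,2,5,2,0](1) P2=[3,6,6,0,3,3](1)
Move 3: P2 pit0 -> P1=[6,3,0,5,2,0](1) P2=[0,7,7,0,3,3](4)
Move 4: P2 pit2 -> P1=[7,4,1,5,2,0](1) P2=[0,7,0,1,4,4](5)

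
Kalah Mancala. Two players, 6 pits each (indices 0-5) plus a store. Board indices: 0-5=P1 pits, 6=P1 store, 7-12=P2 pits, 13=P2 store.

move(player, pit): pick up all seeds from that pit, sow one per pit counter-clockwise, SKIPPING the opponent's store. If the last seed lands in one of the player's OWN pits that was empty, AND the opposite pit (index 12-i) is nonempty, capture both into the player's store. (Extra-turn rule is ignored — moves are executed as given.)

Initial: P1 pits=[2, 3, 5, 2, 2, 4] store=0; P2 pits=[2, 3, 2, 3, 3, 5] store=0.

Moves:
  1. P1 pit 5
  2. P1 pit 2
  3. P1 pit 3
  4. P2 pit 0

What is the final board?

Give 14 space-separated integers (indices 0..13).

Move 1: P1 pit5 -> P1=[2,3,5,2,2,0](1) P2=[3,4,3,3,3,5](0)
Move 2: P1 pit2 -> P1=[2,3,0,3,3,1](2) P2=[4,4,3,3,3,5](0)
Move 3: P1 pit3 -> P1=[2,3,0,0,4,2](3) P2=[4,4,3,3,3,5](0)
Move 4: P2 pit0 -> P1=[2,3,0,0,4,2](3) P2=[0,5,4,4,4,5](0)

Answer: 2 3 0 0 4 2 3 0 5 4 4 4 5 0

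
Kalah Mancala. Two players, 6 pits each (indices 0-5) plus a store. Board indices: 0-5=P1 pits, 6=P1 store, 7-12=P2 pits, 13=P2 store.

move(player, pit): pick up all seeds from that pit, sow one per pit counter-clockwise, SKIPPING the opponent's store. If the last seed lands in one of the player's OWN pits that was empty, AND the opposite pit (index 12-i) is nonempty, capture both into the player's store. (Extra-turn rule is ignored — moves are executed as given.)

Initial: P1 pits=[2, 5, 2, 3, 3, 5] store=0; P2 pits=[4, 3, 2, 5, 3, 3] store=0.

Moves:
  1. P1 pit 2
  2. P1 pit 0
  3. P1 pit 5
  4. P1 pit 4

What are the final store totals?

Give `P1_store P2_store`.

Move 1: P1 pit2 -> P1=[2,5,0,4,4,5](0) P2=[4,3,2,5,3,3](0)
Move 2: P1 pit0 -> P1=[0,6,0,4,4,5](6) P2=[4,3,2,0,3,3](0)
Move 3: P1 pit5 -> P1=[0,6,0,4,4,0](7) P2=[5,4,3,1,3,3](0)
Move 4: P1 pit4 -> P1=[0,6,0,4,0,1](8) P2=[6,5,3,1,3,3](0)

Answer: 8 0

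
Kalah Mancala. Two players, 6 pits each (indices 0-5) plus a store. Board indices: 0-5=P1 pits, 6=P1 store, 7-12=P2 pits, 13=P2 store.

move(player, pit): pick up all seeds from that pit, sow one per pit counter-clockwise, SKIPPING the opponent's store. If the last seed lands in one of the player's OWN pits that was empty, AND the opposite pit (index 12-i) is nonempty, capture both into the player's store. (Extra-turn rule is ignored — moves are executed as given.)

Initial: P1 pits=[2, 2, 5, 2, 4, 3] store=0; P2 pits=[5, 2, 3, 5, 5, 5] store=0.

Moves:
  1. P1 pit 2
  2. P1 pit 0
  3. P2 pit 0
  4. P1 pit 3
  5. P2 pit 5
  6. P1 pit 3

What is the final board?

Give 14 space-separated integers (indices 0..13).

Move 1: P1 pit2 -> P1=[2,2,0,3,5,4](1) P2=[6,2,3,5,5,5](0)
Move 2: P1 pit0 -> P1=[0,3,0,3,5,4](7) P2=[6,2,3,0,5,5](0)
Move 3: P2 pit0 -> P1=[0,3,0,3,5,4](7) P2=[0,3,4,1,6,6](1)
Move 4: P1 pit3 -> P1=[0,3,0,0,6,5](8) P2=[0,3,4,1,6,6](1)
Move 5: P2 pit5 -> P1=[1,4,1,1,7,5](8) P2=[0,3,4,1,6,0](2)
Move 6: P1 pit3 -> P1=[1,4,1,0,8,5](8) P2=[0,3,4,1,6,0](2)

Answer: 1 4 1 0 8 5 8 0 3 4 1 6 0 2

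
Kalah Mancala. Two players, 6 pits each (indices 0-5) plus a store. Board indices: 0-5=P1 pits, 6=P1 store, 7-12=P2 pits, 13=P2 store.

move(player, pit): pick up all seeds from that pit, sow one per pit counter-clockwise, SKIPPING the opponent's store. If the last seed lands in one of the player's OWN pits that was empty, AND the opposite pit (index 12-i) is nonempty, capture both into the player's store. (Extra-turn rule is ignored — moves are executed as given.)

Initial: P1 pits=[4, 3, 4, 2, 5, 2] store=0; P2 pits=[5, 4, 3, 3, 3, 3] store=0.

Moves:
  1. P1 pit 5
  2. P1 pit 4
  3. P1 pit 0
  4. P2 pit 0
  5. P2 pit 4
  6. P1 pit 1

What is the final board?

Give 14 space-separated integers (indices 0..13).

Move 1: P1 pit5 -> P1=[4,3,4,2,5,0](1) P2=[6,4,3,3,3,3](0)
Move 2: P1 pit4 -> P1=[4,3,4,2,0,1](2) P2=[7,5,4,3,3,3](0)
Move 3: P1 pit0 -> P1=[0,4,5,3,0,1](8) P2=[7,0,4,3,3,3](0)
Move 4: P2 pit0 -> P1=[1,4,5,3,0,1](8) P2=[0,1,5,4,4,4](1)
Move 5: P2 pit4 -> P1=[2,5,5,3,0,1](8) P2=[0,1,5,4,0,5](2)
Move 6: P1 pit1 -> P1=[2,0,6,4,1,2](9) P2=[0,1,5,4,0,5](2)

Answer: 2 0 6 4 1 2 9 0 1 5 4 0 5 2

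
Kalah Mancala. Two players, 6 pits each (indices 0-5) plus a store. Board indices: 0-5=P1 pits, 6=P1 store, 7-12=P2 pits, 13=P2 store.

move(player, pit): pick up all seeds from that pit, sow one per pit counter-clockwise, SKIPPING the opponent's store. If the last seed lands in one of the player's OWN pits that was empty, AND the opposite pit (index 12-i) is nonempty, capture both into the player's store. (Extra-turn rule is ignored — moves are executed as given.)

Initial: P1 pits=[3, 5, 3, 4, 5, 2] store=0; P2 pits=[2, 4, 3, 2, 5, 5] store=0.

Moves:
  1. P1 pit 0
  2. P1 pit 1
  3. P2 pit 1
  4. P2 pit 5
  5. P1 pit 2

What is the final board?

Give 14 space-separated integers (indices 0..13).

Move 1: P1 pit0 -> P1=[0,6,4,5,5,2](0) P2=[2,4,3,2,5,5](0)
Move 2: P1 pit1 -> P1=[0,0,5,6,6,3](1) P2=[3,4,3,2,5,5](0)
Move 3: P2 pit1 -> P1=[0,0,5,6,6,3](1) P2=[3,0,4,3,6,6](0)
Move 4: P2 pit5 -> P1=[1,1,6,7,7,3](1) P2=[3,0,4,3,6,0](1)
Move 5: P1 pit2 -> P1=[1,1,0,8,8,4](2) P2=[4,1,4,3,6,0](1)

Answer: 1 1 0 8 8 4 2 4 1 4 3 6 0 1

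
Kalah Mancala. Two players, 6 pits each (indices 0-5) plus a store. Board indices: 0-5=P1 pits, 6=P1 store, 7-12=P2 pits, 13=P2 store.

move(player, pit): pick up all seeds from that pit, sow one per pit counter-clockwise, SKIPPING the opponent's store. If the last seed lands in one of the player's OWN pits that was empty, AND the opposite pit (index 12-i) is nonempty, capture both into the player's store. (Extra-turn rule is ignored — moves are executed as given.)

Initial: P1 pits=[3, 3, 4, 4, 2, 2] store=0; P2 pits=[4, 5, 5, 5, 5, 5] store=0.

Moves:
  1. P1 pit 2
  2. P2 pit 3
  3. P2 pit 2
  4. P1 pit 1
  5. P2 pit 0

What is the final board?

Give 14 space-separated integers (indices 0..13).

Move 1: P1 pit2 -> P1=[3,3,0,5,3,3](1) P2=[4,5,5,5,5,5](0)
Move 2: P2 pit3 -> P1=[4,4,0,5,3,3](1) P2=[4,5,5,0,6,6](1)
Move 3: P2 pit2 -> P1=[5,4,0,5,3,3](1) P2=[4,5,0,1,7,7](2)
Move 4: P1 pit1 -> P1=[5,0,1,6,4,4](1) P2=[4,5,0,1,7,7](2)
Move 5: P2 pit0 -> P1=[5,0,1,6,4,4](1) P2=[0,6,1,2,8,7](2)

Answer: 5 0 1 6 4 4 1 0 6 1 2 8 7 2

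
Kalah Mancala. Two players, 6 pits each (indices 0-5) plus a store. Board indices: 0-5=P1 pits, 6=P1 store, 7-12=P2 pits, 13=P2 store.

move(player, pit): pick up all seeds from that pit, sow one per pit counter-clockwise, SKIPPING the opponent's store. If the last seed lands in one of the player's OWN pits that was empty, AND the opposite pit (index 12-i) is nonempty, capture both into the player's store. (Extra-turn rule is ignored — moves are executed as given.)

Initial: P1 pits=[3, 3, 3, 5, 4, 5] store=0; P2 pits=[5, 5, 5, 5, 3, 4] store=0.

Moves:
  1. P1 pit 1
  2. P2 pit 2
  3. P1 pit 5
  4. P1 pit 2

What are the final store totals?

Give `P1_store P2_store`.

Answer: 2 1

Derivation:
Move 1: P1 pit1 -> P1=[3,0,4,6,5,5](0) P2=[5,5,5,5,3,4](0)
Move 2: P2 pit2 -> P1=[4,0,4,6,5,5](0) P2=[5,5,0,6,4,5](1)
Move 3: P1 pit5 -> P1=[4,0,4,6,5,0](1) P2=[6,6,1,7,4,5](1)
Move 4: P1 pit2 -> P1=[4,0,0,7,6,1](2) P2=[6,6,1,7,4,5](1)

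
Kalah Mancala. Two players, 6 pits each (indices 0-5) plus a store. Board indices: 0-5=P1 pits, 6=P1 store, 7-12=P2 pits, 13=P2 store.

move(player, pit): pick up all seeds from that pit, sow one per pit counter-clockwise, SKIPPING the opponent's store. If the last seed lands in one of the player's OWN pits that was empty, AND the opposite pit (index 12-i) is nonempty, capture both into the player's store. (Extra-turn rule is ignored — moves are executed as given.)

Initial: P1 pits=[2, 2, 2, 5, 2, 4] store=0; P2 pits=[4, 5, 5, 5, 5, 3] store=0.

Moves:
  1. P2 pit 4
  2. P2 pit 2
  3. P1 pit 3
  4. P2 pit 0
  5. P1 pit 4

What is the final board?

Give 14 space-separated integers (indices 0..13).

Move 1: P2 pit4 -> P1=[3,3,3,5,2,4](0) P2=[4,5,5,5,0,4](1)
Move 2: P2 pit2 -> P1=[4,3,3,5,2,4](0) P2=[4,5,0,6,1,5](2)
Move 3: P1 pit3 -> P1=[4,3,3,0,3,5](1) P2=[5,6,0,6,1,5](2)
Move 4: P2 pit0 -> P1=[4,3,3,0,3,5](1) P2=[0,7,1,7,2,6](2)
Move 5: P1 pit4 -> P1=[4,3,3,0,0,6](2) P2=[1,7,1,7,2,6](2)

Answer: 4 3 3 0 0 6 2 1 7 1 7 2 6 2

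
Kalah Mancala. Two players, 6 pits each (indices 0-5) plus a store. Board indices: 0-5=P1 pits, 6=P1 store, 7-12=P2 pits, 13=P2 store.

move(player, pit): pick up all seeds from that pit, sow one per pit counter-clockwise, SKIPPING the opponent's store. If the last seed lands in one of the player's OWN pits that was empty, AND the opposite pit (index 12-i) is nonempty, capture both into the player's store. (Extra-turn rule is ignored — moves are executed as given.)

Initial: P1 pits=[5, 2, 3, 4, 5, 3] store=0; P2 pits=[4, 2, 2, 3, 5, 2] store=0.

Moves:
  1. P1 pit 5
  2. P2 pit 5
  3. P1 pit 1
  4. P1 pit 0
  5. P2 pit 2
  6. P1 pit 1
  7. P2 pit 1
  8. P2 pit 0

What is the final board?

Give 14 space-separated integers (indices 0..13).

Answer: 0 0 6 6 6 1 2 0 1 2 6 8 1 1

Derivation:
Move 1: P1 pit5 -> P1=[5,2,3,4,5,0](1) P2=[5,3,2,3,5,2](0)
Move 2: P2 pit5 -> P1=[6,2,3,4,5,0](1) P2=[5,3,2,3,5,0](1)
Move 3: P1 pit1 -> P1=[6,0,4,5,5,0](1) P2=[5,3,2,3,5,0](1)
Move 4: P1 pit0 -> P1=[0,1,5,6,6,1](2) P2=[5,3,2,3,5,0](1)
Move 5: P2 pit2 -> P1=[0,1,5,6,6,1](2) P2=[5,3,0,4,6,0](1)
Move 6: P1 pit1 -> P1=[0,0,6,6,6,1](2) P2=[5,3,0,4,6,0](1)
Move 7: P2 pit1 -> P1=[0,0,6,6,6,1](2) P2=[5,0,1,5,7,0](1)
Move 8: P2 pit0 -> P1=[0,0,6,6,6,1](2) P2=[0,1,2,6,8,1](1)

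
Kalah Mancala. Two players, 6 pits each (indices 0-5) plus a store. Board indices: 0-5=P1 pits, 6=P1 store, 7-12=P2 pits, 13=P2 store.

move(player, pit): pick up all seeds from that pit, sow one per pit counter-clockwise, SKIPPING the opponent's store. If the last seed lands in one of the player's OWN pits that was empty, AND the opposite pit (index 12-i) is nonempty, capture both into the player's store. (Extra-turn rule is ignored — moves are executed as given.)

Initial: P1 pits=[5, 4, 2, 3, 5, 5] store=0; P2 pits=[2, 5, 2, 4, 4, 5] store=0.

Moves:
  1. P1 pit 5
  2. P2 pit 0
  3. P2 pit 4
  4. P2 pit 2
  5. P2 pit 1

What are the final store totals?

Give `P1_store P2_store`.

Answer: 1 3

Derivation:
Move 1: P1 pit5 -> P1=[5,4,2,3,5,0](1) P2=[3,6,3,5,4,5](0)
Move 2: P2 pit0 -> P1=[5,4,2,3,5,0](1) P2=[0,7,4,6,4,5](0)
Move 3: P2 pit4 -> P1=[6,5,2,3,5,0](1) P2=[0,7,4,6,0,6](1)
Move 4: P2 pit2 -> P1=[6,5,2,3,5,0](1) P2=[0,7,0,7,1,7](2)
Move 5: P2 pit1 -> P1=[7,6,2,3,5,0](1) P2=[0,0,1,8,2,8](3)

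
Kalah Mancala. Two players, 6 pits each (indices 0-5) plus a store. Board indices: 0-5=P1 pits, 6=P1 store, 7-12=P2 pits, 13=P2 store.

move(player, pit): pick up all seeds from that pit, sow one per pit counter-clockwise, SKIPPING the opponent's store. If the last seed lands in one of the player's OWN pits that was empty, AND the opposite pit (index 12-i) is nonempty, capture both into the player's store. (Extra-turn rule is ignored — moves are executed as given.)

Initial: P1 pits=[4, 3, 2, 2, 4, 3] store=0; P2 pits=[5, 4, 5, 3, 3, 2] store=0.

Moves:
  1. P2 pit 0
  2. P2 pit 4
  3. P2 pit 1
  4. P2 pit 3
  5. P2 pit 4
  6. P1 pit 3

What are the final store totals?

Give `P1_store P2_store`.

Move 1: P2 pit0 -> P1=[4,3,2,2,4,3](0) P2=[0,5,6,4,4,3](0)
Move 2: P2 pit4 -> P1=[5,4,2,2,4,3](0) P2=[0,5,6,4,0,4](1)
Move 3: P2 pit1 -> P1=[5,4,2,2,4,3](0) P2=[0,0,7,5,1,5](2)
Move 4: P2 pit3 -> P1=[6,5,2,2,4,3](0) P2=[0,0,7,0,2,6](3)
Move 5: P2 pit4 -> P1=[6,5,2,2,4,3](0) P2=[0,0,7,0,0,7](4)
Move 6: P1 pit3 -> P1=[6,5,2,0,5,4](0) P2=[0,0,7,0,0,7](4)

Answer: 0 4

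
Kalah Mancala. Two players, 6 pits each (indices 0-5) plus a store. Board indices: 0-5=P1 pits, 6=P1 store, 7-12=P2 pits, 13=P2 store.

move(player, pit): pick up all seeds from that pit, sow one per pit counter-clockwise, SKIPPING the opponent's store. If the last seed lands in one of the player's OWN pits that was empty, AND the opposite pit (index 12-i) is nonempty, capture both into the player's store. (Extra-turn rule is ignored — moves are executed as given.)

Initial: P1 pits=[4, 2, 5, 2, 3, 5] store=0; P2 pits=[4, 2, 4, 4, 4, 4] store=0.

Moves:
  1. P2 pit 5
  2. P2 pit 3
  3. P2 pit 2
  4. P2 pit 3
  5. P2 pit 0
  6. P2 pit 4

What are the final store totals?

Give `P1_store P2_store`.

Answer: 0 4

Derivation:
Move 1: P2 pit5 -> P1=[5,3,6,2,3,5](0) P2=[4,2,4,4,4,0](1)
Move 2: P2 pit3 -> P1=[6,3,6,2,3,5](0) P2=[4,2,4,0,5,1](2)
Move 3: P2 pit2 -> P1=[6,3,6,2,3,5](0) P2=[4,2,0,1,6,2](3)
Move 4: P2 pit3 -> P1=[6,3,6,2,3,5](0) P2=[4,2,0,0,7,2](3)
Move 5: P2 pit0 -> P1=[6,3,6,2,3,5](0) P2=[0,3,1,1,8,2](3)
Move 6: P2 pit4 -> P1=[7,4,7,3,4,6](0) P2=[0,3,1,1,0,3](4)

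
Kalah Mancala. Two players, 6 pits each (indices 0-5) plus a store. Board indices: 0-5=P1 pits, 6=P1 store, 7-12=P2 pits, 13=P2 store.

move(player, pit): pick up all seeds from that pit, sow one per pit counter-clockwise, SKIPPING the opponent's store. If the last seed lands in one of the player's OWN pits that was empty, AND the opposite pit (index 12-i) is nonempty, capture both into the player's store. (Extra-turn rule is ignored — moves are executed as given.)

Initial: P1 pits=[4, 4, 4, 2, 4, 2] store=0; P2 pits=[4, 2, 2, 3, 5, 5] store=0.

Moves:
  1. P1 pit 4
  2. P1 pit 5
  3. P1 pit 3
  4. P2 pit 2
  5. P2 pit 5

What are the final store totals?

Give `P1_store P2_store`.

Move 1: P1 pit4 -> P1=[4,4,4,2,0,3](1) P2=[5,3,2,3,5,5](0)
Move 2: P1 pit5 -> P1=[4,4,4,2,0,0](2) P2=[6,4,2,3,5,5](0)
Move 3: P1 pit3 -> P1=[4,4,4,0,1,0](9) P2=[0,4,2,3,5,5](0)
Move 4: P2 pit2 -> P1=[4,4,4,0,1,0](9) P2=[0,4,0,4,6,5](0)
Move 5: P2 pit5 -> P1=[5,5,5,1,1,0](9) P2=[0,4,0,4,6,0](1)

Answer: 9 1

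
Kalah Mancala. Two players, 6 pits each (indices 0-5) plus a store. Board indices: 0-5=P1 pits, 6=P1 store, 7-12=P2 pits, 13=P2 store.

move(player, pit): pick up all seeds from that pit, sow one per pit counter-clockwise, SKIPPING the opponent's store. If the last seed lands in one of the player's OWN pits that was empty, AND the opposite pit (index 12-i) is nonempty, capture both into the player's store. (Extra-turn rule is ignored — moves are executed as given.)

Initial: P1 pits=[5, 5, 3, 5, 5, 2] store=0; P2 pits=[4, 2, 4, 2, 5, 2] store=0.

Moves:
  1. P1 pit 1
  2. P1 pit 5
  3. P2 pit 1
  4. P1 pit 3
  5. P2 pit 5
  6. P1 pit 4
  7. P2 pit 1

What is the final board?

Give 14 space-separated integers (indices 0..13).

Answer: 6 0 4 0 0 2 4 7 0 8 5 7 0 1

Derivation:
Move 1: P1 pit1 -> P1=[5,0,4,6,6,3](1) P2=[4,2,4,2,5,2](0)
Move 2: P1 pit5 -> P1=[5,0,4,6,6,0](2) P2=[5,3,4,2,5,2](0)
Move 3: P2 pit1 -> P1=[5,0,4,6,6,0](2) P2=[5,0,5,3,6,2](0)
Move 4: P1 pit3 -> P1=[5,0,4,0,7,1](3) P2=[6,1,6,3,6,2](0)
Move 5: P2 pit5 -> P1=[6,0,4,0,7,1](3) P2=[6,1,6,3,6,0](1)
Move 6: P1 pit4 -> P1=[6,0,4,0,0,2](4) P2=[7,2,7,4,7,0](1)
Move 7: P2 pit1 -> P1=[6,0,4,0,0,2](4) P2=[7,0,8,5,7,0](1)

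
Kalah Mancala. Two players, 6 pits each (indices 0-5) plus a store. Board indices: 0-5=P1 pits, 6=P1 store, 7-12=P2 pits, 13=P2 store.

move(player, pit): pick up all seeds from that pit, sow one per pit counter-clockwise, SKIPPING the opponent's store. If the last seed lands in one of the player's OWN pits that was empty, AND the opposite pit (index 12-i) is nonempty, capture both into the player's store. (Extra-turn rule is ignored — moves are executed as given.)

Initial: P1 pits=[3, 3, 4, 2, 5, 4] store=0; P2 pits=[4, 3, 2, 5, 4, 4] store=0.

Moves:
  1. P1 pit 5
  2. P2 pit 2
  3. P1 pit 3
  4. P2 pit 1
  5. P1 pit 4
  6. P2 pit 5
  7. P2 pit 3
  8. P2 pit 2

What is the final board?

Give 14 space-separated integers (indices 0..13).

Answer: 5 5 6 2 2 1 8 1 1 0 1 8 1 2

Derivation:
Move 1: P1 pit5 -> P1=[3,3,4,2,5,0](1) P2=[5,4,3,5,4,4](0)
Move 2: P2 pit2 -> P1=[3,3,4,2,5,0](1) P2=[5,4,0,6,5,5](0)
Move 3: P1 pit3 -> P1=[3,3,4,0,6,0](7) P2=[0,4,0,6,5,5](0)
Move 4: P2 pit1 -> P1=[3,3,4,0,6,0](7) P2=[0,0,1,7,6,6](0)
Move 5: P1 pit4 -> P1=[3,3,4,0,0,1](8) P2=[1,1,2,8,6,6](0)
Move 6: P2 pit5 -> P1=[4,4,5,1,1,1](8) P2=[1,1,2,8,6,0](1)
Move 7: P2 pit3 -> P1=[5,5,6,2,2,1](8) P2=[1,1,2,0,7,1](2)
Move 8: P2 pit2 -> P1=[5,5,6,2,2,1](8) P2=[1,1,0,1,8,1](2)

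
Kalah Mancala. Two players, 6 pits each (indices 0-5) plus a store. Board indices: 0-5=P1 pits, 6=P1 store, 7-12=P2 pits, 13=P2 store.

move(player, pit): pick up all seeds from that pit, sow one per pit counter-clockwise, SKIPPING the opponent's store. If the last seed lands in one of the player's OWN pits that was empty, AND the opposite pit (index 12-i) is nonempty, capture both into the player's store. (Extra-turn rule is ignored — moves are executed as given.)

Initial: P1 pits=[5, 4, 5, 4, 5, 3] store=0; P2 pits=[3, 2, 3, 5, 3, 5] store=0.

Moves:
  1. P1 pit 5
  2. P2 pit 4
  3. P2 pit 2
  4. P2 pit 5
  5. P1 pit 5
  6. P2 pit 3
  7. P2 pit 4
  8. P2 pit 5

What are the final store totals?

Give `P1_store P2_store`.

Answer: 2 5

Derivation:
Move 1: P1 pit5 -> P1=[5,4,5,4,5,0](1) P2=[4,3,3,5,3,5](0)
Move 2: P2 pit4 -> P1=[6,4,5,4,5,0](1) P2=[4,3,3,5,0,6](1)
Move 3: P2 pit2 -> P1=[6,4,5,4,5,0](1) P2=[4,3,0,6,1,7](1)
Move 4: P2 pit5 -> P1=[7,5,6,5,6,1](1) P2=[4,3,0,6,1,0](2)
Move 5: P1 pit5 -> P1=[7,5,6,5,6,0](2) P2=[4,3,0,6,1,0](2)
Move 6: P2 pit3 -> P1=[8,6,7,5,6,0](2) P2=[4,3,0,0,2,1](3)
Move 7: P2 pit4 -> P1=[8,6,7,5,6,0](2) P2=[4,3,0,0,0,2](4)
Move 8: P2 pit5 -> P1=[9,6,7,5,6,0](2) P2=[4,3,0,0,0,0](5)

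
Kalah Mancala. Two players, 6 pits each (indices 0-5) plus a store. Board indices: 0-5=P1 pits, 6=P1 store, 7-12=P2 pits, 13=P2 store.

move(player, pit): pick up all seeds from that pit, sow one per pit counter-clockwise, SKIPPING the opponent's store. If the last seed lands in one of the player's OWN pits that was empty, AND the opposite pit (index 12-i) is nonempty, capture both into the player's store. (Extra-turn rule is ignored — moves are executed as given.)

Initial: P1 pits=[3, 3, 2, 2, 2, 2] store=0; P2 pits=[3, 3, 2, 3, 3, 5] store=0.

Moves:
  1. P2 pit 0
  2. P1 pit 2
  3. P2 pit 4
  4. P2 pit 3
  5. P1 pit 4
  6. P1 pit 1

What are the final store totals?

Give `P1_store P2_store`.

Move 1: P2 pit0 -> P1=[3,3,2,2,2,2](0) P2=[0,4,3,4,3,5](0)
Move 2: P1 pit2 -> P1=[3,3,0,3,3,2](0) P2=[0,4,3,4,3,5](0)
Move 3: P2 pit4 -> P1=[4,3,0,3,3,2](0) P2=[0,4,3,4,0,6](1)
Move 4: P2 pit3 -> P1=[5,3,0,3,3,2](0) P2=[0,4,3,0,1,7](2)
Move 5: P1 pit4 -> P1=[5,3,0,3,0,3](1) P2=[1,4,3,0,1,7](2)
Move 6: P1 pit1 -> P1=[5,0,1,4,0,3](6) P2=[1,0,3,0,1,7](2)

Answer: 6 2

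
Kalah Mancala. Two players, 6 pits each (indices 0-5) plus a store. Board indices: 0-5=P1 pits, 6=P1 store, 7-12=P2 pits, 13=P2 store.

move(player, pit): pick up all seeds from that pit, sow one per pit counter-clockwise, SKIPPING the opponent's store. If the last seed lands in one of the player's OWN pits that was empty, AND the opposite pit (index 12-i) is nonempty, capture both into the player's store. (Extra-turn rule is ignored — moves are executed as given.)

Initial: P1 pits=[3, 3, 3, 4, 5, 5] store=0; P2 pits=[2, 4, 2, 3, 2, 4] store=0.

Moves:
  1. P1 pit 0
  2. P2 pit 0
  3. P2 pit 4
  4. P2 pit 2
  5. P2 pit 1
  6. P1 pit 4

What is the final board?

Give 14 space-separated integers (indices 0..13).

Answer: 0 4 4 5 0 6 1 1 1 2 5 2 7 2

Derivation:
Move 1: P1 pit0 -> P1=[0,4,4,5,5,5](0) P2=[2,4,2,3,2,4](0)
Move 2: P2 pit0 -> P1=[0,4,4,5,5,5](0) P2=[0,5,3,3,2,4](0)
Move 3: P2 pit4 -> P1=[0,4,4,5,5,5](0) P2=[0,5,3,3,0,5](1)
Move 4: P2 pit2 -> P1=[0,4,4,5,5,5](0) P2=[0,5,0,4,1,6](1)
Move 5: P2 pit1 -> P1=[0,4,4,5,5,5](0) P2=[0,0,1,5,2,7](2)
Move 6: P1 pit4 -> P1=[0,4,4,5,0,6](1) P2=[1,1,2,5,2,7](2)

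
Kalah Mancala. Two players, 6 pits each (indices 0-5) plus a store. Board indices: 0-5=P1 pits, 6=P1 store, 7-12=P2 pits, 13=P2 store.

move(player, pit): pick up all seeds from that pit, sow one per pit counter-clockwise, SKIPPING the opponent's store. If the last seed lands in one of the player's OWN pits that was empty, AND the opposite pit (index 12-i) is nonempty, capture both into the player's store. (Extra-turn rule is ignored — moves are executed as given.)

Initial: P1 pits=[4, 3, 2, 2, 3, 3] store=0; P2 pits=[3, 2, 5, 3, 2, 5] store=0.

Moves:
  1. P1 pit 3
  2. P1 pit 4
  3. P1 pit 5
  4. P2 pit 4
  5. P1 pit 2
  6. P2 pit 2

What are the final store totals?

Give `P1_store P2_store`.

Move 1: P1 pit3 -> P1=[4,3,2,0,4,4](0) P2=[3,2,5,3,2,5](0)
Move 2: P1 pit4 -> P1=[4,3,2,0,0,5](1) P2=[4,3,5,3,2,5](0)
Move 3: P1 pit5 -> P1=[4,3,2,0,0,0](2) P2=[5,4,6,4,2,5](0)
Move 4: P2 pit4 -> P1=[4,3,2,0,0,0](2) P2=[5,4,6,4,0,6](1)
Move 5: P1 pit2 -> P1=[4,3,0,1,0,0](7) P2=[5,0,6,4,0,6](1)
Move 6: P2 pit2 -> P1=[5,4,0,1,0,0](7) P2=[5,0,0,5,1,7](2)

Answer: 7 2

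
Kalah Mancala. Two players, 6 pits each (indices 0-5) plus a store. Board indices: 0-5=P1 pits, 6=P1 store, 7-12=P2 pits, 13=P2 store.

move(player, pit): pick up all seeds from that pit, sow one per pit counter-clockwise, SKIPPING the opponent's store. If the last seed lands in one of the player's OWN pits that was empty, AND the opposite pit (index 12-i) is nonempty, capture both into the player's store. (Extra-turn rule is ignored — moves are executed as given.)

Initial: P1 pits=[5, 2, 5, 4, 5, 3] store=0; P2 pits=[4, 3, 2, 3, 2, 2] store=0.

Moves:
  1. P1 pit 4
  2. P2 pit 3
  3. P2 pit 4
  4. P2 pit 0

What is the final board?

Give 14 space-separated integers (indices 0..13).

Answer: 6 2 5 4 0 4 1 0 5 4 1 1 5 2

Derivation:
Move 1: P1 pit4 -> P1=[5,2,5,4,0,4](1) P2=[5,4,3,3,2,2](0)
Move 2: P2 pit3 -> P1=[5,2,5,4,0,4](1) P2=[5,4,3,0,3,3](1)
Move 3: P2 pit4 -> P1=[6,2,5,4,0,4](1) P2=[5,4,3,0,0,4](2)
Move 4: P2 pit0 -> P1=[6,2,5,4,0,4](1) P2=[0,5,4,1,1,5](2)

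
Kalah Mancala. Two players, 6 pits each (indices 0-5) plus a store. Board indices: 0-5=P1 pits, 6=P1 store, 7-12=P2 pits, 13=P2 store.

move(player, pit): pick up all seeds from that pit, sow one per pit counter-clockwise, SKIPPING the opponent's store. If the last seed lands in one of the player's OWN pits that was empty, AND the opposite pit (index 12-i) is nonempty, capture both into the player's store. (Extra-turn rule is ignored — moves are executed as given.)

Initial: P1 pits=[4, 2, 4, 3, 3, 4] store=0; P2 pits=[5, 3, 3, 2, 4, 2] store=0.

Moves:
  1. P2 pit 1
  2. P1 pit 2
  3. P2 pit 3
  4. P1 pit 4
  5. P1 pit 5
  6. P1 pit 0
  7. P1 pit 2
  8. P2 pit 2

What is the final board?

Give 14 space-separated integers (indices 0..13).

Move 1: P2 pit1 -> P1=[4,2,4,3,3,4](0) P2=[5,0,4,3,5,2](0)
Move 2: P1 pit2 -> P1=[4,2,0,4,4,5](1) P2=[5,0,4,3,5,2](0)
Move 3: P2 pit3 -> P1=[4,2,0,4,4,5](1) P2=[5,0,4,0,6,3](1)
Move 4: P1 pit4 -> P1=[4,2,0,4,0,6](2) P2=[6,1,4,0,6,3](1)
Move 5: P1 pit5 -> P1=[4,2,0,4,0,0](3) P2=[7,2,5,1,7,3](1)
Move 6: P1 pit0 -> P1=[0,3,1,5,0,0](6) P2=[7,0,5,1,7,3](1)
Move 7: P1 pit2 -> P1=[0,3,0,6,0,0](6) P2=[7,0,5,1,7,3](1)
Move 8: P2 pit2 -> P1=[1,3,0,6,0,0](6) P2=[7,0,0,2,8,4](2)

Answer: 1 3 0 6 0 0 6 7 0 0 2 8 4 2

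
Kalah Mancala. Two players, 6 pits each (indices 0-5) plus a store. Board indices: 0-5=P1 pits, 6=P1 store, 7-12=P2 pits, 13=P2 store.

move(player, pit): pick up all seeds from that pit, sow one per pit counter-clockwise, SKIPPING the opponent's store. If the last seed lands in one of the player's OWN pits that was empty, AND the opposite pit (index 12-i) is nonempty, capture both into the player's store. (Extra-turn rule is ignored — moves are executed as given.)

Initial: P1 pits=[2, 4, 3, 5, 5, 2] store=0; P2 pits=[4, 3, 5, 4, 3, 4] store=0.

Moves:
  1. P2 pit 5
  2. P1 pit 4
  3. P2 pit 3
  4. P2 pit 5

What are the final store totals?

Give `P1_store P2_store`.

Move 1: P2 pit5 -> P1=[3,5,4,5,5,2](0) P2=[4,3,5,4,3,0](1)
Move 2: P1 pit4 -> P1=[3,5,4,5,0,3](1) P2=[5,4,6,4,3,0](1)
Move 3: P2 pit3 -> P1=[4,5,4,5,0,3](1) P2=[5,4,6,0,4,1](2)
Move 4: P2 pit5 -> P1=[4,5,4,5,0,3](1) P2=[5,4,6,0,4,0](3)

Answer: 1 3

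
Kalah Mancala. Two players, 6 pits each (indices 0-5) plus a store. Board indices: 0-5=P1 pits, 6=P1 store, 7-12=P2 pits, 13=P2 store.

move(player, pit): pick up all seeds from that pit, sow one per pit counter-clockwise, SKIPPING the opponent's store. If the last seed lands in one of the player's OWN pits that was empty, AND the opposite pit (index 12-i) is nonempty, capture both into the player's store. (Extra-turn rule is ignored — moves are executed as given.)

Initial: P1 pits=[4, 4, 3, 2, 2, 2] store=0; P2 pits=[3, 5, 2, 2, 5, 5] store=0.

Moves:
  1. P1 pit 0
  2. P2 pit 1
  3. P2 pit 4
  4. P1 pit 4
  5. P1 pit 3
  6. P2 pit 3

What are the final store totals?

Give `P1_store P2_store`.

Answer: 2 3

Derivation:
Move 1: P1 pit0 -> P1=[0,5,4,3,3,2](0) P2=[3,5,2,2,5,5](0)
Move 2: P2 pit1 -> P1=[0,5,4,3,3,2](0) P2=[3,0,3,3,6,6](1)
Move 3: P2 pit4 -> P1=[1,6,5,4,3,2](0) P2=[3,0,3,3,0,7](2)
Move 4: P1 pit4 -> P1=[1,6,5,4,0,3](1) P2=[4,0,3,3,0,7](2)
Move 5: P1 pit3 -> P1=[1,6,5,0,1,4](2) P2=[5,0,3,3,0,7](2)
Move 6: P2 pit3 -> P1=[1,6,5,0,1,4](2) P2=[5,0,3,0,1,8](3)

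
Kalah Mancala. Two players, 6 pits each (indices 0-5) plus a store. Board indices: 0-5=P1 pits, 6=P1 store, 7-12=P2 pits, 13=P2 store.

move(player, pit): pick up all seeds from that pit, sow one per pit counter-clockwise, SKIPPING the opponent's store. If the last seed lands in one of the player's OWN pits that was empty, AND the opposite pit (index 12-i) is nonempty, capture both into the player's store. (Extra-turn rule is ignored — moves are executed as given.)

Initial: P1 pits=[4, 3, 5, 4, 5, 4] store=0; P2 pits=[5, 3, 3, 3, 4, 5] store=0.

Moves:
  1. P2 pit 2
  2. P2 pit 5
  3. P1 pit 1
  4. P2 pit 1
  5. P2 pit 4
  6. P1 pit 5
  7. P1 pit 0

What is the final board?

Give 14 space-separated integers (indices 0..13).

Move 1: P2 pit2 -> P1=[4,3,5,4,5,4](0) P2=[5,3,0,4,5,6](0)
Move 2: P2 pit5 -> P1=[5,4,6,5,6,4](0) P2=[5,3,0,4,5,0](1)
Move 3: P1 pit1 -> P1=[5,0,7,6,7,5](0) P2=[5,3,0,4,5,0](1)
Move 4: P2 pit1 -> P1=[5,0,7,6,7,5](0) P2=[5,0,1,5,6,0](1)
Move 5: P2 pit4 -> P1=[6,1,8,7,7,5](0) P2=[5,0,1,5,0,1](2)
Move 6: P1 pit5 -> P1=[6,1,8,7,7,0](1) P2=[6,1,2,6,0,1](2)
Move 7: P1 pit0 -> P1=[0,2,9,8,8,1](2) P2=[6,1,2,6,0,1](2)

Answer: 0 2 9 8 8 1 2 6 1 2 6 0 1 2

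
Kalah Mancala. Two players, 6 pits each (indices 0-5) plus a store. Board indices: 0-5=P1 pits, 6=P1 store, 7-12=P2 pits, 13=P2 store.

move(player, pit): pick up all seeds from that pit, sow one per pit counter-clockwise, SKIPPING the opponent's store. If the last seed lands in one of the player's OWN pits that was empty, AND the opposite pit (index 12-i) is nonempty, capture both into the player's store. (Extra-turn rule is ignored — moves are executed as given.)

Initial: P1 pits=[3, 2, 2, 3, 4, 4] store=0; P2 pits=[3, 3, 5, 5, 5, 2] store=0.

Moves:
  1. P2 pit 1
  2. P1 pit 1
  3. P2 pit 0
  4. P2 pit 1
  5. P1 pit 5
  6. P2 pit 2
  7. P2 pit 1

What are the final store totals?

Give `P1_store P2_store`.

Answer: 1 7

Derivation:
Move 1: P2 pit1 -> P1=[3,2,2,3,4,4](0) P2=[3,0,6,6,6,2](0)
Move 2: P1 pit1 -> P1=[3,0,3,4,4,4](0) P2=[3,0,6,6,6,2](0)
Move 3: P2 pit0 -> P1=[3,0,3,4,4,4](0) P2=[0,1,7,7,6,2](0)
Move 4: P2 pit1 -> P1=[3,0,3,4,4,4](0) P2=[0,0,8,7,6,2](0)
Move 5: P1 pit5 -> P1=[3,0,3,4,4,0](1) P2=[1,1,9,7,6,2](0)
Move 6: P2 pit2 -> P1=[4,1,4,5,5,0](1) P2=[1,1,0,8,7,3](1)
Move 7: P2 pit1 -> P1=[4,1,4,0,5,0](1) P2=[1,0,0,8,7,3](7)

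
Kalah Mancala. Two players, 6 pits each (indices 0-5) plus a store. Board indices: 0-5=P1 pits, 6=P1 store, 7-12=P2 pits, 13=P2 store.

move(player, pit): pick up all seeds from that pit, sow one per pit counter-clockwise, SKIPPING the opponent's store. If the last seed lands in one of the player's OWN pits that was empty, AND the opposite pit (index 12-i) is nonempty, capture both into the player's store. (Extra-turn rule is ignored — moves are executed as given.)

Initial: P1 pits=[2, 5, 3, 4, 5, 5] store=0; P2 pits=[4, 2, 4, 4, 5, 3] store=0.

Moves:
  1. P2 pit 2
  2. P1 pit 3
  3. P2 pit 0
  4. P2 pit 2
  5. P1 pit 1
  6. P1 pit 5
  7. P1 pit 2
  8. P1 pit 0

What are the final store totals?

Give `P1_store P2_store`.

Move 1: P2 pit2 -> P1=[2,5,3,4,5,5](0) P2=[4,2,0,5,6,4](1)
Move 2: P1 pit3 -> P1=[2,5,3,0,6,6](1) P2=[5,2,0,5,6,4](1)
Move 3: P2 pit0 -> P1=[2,5,3,0,6,6](1) P2=[0,3,1,6,7,5](1)
Move 4: P2 pit2 -> P1=[2,5,3,0,6,6](1) P2=[0,3,0,7,7,5](1)
Move 5: P1 pit1 -> P1=[2,0,4,1,7,7](2) P2=[0,3,0,7,7,5](1)
Move 6: P1 pit5 -> P1=[2,0,4,1,7,0](3) P2=[1,4,1,8,8,6](1)
Move 7: P1 pit2 -> P1=[2,0,0,2,8,1](4) P2=[1,4,1,8,8,6](1)
Move 8: P1 pit0 -> P1=[0,1,0,2,8,1](13) P2=[1,4,1,0,8,6](1)

Answer: 13 1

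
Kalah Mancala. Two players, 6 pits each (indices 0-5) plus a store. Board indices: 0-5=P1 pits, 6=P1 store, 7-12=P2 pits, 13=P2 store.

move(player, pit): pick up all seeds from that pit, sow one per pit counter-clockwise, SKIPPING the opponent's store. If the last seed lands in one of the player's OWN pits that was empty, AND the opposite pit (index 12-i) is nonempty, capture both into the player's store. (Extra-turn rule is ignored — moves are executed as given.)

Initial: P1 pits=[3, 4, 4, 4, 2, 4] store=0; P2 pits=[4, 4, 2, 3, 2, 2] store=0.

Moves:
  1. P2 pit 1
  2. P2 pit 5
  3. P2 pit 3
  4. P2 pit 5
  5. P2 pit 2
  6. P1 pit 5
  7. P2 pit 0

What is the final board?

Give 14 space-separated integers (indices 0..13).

Answer: 0 5 4 4 2 0 1 0 2 2 2 6 1 9

Derivation:
Move 1: P2 pit1 -> P1=[3,4,4,4,2,4](0) P2=[4,0,3,4,3,3](0)
Move 2: P2 pit5 -> P1=[4,5,4,4,2,4](0) P2=[4,0,3,4,3,0](1)
Move 3: P2 pit3 -> P1=[5,5,4,4,2,4](0) P2=[4,0,3,0,4,1](2)
Move 4: P2 pit5 -> P1=[5,5,4,4,2,4](0) P2=[4,0,3,0,4,0](3)
Move 5: P2 pit2 -> P1=[0,5,4,4,2,4](0) P2=[4,0,0,1,5,0](9)
Move 6: P1 pit5 -> P1=[0,5,4,4,2,0](1) P2=[5,1,1,1,5,0](9)
Move 7: P2 pit0 -> P1=[0,5,4,4,2,0](1) P2=[0,2,2,2,6,1](9)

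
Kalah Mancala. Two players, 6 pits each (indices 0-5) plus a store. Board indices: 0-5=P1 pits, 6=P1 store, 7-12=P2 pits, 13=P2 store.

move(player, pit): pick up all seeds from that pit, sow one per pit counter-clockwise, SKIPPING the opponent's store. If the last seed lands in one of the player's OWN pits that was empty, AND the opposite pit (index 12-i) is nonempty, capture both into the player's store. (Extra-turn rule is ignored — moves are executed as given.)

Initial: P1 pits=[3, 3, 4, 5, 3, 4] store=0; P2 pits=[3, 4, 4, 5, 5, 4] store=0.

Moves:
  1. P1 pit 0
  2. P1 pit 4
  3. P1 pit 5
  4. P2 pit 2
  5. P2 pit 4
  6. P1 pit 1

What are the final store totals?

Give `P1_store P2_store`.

Move 1: P1 pit0 -> P1=[0,4,5,6,3,4](0) P2=[3,4,4,5,5,4](0)
Move 2: P1 pit4 -> P1=[0,4,5,6,0,5](1) P2=[4,4,4,5,5,4](0)
Move 3: P1 pit5 -> P1=[0,4,5,6,0,0](2) P2=[5,5,5,6,5,4](0)
Move 4: P2 pit2 -> P1=[1,4,5,6,0,0](2) P2=[5,5,0,7,6,5](1)
Move 5: P2 pit4 -> P1=[2,5,6,7,0,0](2) P2=[5,5,0,7,0,6](2)
Move 6: P1 pit1 -> P1=[2,0,7,8,1,1](3) P2=[5,5,0,7,0,6](2)

Answer: 3 2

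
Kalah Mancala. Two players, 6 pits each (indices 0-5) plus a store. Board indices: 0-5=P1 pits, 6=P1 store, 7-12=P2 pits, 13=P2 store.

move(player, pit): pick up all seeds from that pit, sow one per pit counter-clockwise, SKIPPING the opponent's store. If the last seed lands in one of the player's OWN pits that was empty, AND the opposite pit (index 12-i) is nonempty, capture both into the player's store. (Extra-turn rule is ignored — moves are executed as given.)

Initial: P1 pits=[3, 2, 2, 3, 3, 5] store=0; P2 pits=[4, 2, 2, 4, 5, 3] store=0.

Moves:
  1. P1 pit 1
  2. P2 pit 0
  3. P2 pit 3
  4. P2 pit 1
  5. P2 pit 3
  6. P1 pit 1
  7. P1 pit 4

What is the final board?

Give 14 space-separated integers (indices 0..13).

Answer: 4 0 4 4 0 6 1 1 0 4 0 9 4 1

Derivation:
Move 1: P1 pit1 -> P1=[3,0,3,4,3,5](0) P2=[4,2,2,4,5,3](0)
Move 2: P2 pit0 -> P1=[3,0,3,4,3,5](0) P2=[0,3,3,5,6,3](0)
Move 3: P2 pit3 -> P1=[4,1,3,4,3,5](0) P2=[0,3,3,0,7,4](1)
Move 4: P2 pit1 -> P1=[4,1,3,4,3,5](0) P2=[0,0,4,1,8,4](1)
Move 5: P2 pit3 -> P1=[4,1,3,4,3,5](0) P2=[0,0,4,0,9,4](1)
Move 6: P1 pit1 -> P1=[4,0,4,4,3,5](0) P2=[0,0,4,0,9,4](1)
Move 7: P1 pit4 -> P1=[4,0,4,4,0,6](1) P2=[1,0,4,0,9,4](1)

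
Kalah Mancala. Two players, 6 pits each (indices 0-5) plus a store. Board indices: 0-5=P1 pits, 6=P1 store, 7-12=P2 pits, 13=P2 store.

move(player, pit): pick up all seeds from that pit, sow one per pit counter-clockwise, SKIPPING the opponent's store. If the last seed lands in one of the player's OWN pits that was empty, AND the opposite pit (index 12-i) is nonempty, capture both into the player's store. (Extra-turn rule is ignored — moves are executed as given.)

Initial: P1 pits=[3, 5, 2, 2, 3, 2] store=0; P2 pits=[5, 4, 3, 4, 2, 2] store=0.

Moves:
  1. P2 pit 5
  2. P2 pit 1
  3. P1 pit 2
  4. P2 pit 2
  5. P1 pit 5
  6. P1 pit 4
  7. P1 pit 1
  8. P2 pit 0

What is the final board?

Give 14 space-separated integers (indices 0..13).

Answer: 1 0 1 4 1 2 3 0 2 1 7 5 2 8

Derivation:
Move 1: P2 pit5 -> P1=[4,5,2,2,3,2](0) P2=[5,4,3,4,2,0](1)
Move 2: P2 pit1 -> P1=[0,5,2,2,3,2](0) P2=[5,0,4,5,3,0](6)
Move 3: P1 pit2 -> P1=[0,5,0,3,4,2](0) P2=[5,0,4,5,3,0](6)
Move 4: P2 pit2 -> P1=[0,5,0,3,4,2](0) P2=[5,0,0,6,4,1](7)
Move 5: P1 pit5 -> P1=[0,5,0,3,4,0](1) P2=[6,0,0,6,4,1](7)
Move 6: P1 pit4 -> P1=[0,5,0,3,0,1](2) P2=[7,1,0,6,4,1](7)
Move 7: P1 pit1 -> P1=[0,0,1,4,1,2](3) P2=[7,1,0,6,4,1](7)
Move 8: P2 pit0 -> P1=[1,0,1,4,1,2](3) P2=[0,2,1,7,5,2](8)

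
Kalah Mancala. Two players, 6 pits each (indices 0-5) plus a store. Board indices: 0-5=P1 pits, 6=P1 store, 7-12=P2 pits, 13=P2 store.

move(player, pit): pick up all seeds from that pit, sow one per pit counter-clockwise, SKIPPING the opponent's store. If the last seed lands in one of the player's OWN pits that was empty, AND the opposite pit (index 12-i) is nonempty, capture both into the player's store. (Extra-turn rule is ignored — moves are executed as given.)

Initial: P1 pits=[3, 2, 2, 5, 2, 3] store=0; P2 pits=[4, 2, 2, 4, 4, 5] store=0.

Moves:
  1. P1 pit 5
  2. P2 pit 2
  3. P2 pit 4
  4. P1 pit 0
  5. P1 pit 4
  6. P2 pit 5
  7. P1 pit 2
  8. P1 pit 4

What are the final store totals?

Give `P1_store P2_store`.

Answer: 4 2

Derivation:
Move 1: P1 pit5 -> P1=[3,2,2,5,2,0](1) P2=[5,3,2,4,4,5](0)
Move 2: P2 pit2 -> P1=[3,2,2,5,2,0](1) P2=[5,3,0,5,5,5](0)
Move 3: P2 pit4 -> P1=[4,3,3,5,2,0](1) P2=[5,3,0,5,0,6](1)
Move 4: P1 pit0 -> P1=[0,4,4,6,3,0](1) P2=[5,3,0,5,0,6](1)
Move 5: P1 pit4 -> P1=[0,4,4,6,0,1](2) P2=[6,3,0,5,0,6](1)
Move 6: P2 pit5 -> P1=[1,5,5,7,1,1](2) P2=[6,3,0,5,0,0](2)
Move 7: P1 pit2 -> P1=[1,5,0,8,2,2](3) P2=[7,3,0,5,0,0](2)
Move 8: P1 pit4 -> P1=[1,5,0,8,0,3](4) P2=[7,3,0,5,0,0](2)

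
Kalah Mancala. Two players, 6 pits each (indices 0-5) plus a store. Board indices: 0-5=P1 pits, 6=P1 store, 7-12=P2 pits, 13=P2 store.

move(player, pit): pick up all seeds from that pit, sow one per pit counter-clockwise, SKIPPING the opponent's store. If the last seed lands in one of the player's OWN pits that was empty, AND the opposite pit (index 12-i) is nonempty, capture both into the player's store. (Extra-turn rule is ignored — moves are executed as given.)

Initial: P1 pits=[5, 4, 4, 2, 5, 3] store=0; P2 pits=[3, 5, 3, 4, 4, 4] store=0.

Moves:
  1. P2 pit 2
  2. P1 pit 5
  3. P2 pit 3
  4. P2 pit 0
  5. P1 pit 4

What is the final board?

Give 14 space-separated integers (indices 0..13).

Move 1: P2 pit2 -> P1=[5,4,4,2,5,3](0) P2=[3,5,0,5,5,5](0)
Move 2: P1 pit5 -> P1=[5,4,4,2,5,0](1) P2=[4,6,0,5,5,5](0)
Move 3: P2 pit3 -> P1=[6,5,4,2,5,0](1) P2=[4,6,0,0,6,6](1)
Move 4: P2 pit0 -> P1=[6,5,4,2,5,0](1) P2=[0,7,1,1,7,6](1)
Move 5: P1 pit4 -> P1=[6,5,4,2,0,1](2) P2=[1,8,2,1,7,6](1)

Answer: 6 5 4 2 0 1 2 1 8 2 1 7 6 1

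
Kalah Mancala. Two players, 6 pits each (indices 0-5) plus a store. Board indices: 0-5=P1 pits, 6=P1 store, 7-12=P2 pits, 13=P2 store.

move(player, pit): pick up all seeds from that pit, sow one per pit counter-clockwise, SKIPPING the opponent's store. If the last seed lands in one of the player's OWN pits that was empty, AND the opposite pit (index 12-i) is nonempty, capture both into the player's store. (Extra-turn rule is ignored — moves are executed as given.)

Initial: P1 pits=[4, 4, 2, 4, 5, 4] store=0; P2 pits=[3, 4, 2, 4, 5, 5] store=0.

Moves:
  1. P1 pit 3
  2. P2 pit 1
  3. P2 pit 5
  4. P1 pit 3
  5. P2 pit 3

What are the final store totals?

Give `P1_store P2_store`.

Move 1: P1 pit3 -> P1=[4,4,2,0,6,5](1) P2=[4,4,2,4,5,5](0)
Move 2: P2 pit1 -> P1=[4,4,2,0,6,5](1) P2=[4,0,3,5,6,6](0)
Move 3: P2 pit5 -> P1=[5,5,3,1,7,5](1) P2=[4,0,3,5,6,0](1)
Move 4: P1 pit3 -> P1=[5,5,3,0,8,5](1) P2=[4,0,3,5,6,0](1)
Move 5: P2 pit3 -> P1=[6,6,3,0,8,5](1) P2=[4,0,3,0,7,1](2)

Answer: 1 2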